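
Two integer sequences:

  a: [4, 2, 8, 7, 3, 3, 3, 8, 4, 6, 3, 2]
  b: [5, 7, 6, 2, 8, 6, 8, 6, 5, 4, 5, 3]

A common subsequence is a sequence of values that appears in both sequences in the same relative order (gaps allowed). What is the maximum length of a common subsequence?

Taking 2 (a #2, b #4), 8 (a #3, b #5), 8 (a #8, b #7), 4 (a #9, b #10), 3 (a #11, b #12) gives a common subsequence of length 5. dp[12][12] = 5 confirms this is the maximum.

5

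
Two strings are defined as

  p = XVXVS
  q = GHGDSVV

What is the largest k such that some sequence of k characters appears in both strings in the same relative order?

2

Pick V at p[2]=q[6], V at p[4]=q[7]; all 2 characters appear in both, in order. Since dp[5][7] = 2, nothing longer is possible.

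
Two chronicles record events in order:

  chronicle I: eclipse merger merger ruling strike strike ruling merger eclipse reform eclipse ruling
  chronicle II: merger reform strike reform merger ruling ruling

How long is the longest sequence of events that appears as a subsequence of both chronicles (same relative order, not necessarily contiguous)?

Pick merger (chronicle I #2, chronicle II #1); then merger (chronicle I #3, chronicle II #5); then ruling (chronicle I #7, chronicle II #6); then ruling (chronicle I #12, chronicle II #7); all 4 events appear in both, in order. The LCS DP gives dp[12][7] = 4, so this is optimal.

4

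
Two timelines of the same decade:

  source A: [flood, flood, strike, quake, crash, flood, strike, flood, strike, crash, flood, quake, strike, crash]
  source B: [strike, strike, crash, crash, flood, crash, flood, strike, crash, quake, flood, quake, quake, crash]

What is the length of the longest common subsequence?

9

Taking strike at source A[3]=source B[2], then crash at source A[5]=source B[4], then flood at source A[6]=source B[5], then flood at source A[8]=source B[7], then strike at source A[9]=source B[8], then crash at source A[10]=source B[9], then flood at source A[11]=source B[11], then quake at source A[12]=source B[13], then crash at source A[14]=source B[14] gives a common subsequence of length 9. dp[14][14] = 9 confirms this is the maximum.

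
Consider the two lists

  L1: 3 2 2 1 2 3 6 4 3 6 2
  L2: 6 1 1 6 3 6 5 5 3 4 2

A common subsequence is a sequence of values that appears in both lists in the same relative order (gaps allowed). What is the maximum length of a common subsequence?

5

Let dp[i][j] be the LCS length of the first i values of L1 and the first j values of L2. dp[i][j] = dp[i-1][j-1]+1 when the i-th and j-th values match, else max(dp[i-1][j], dp[i][j-1]).
    ·  6  1  1  6  3  6  5  5  3  4  2
 ·  0  0  0  0  0  0  0  0  0  0  0  0
 3  0  0  0  0  0  1  1  1  1  1  1  1
 2  0  0  0  0  0  1  1  1  1  1  1  2
 2  0  0  0  0  0  1  1  1  1  1  1  2
 1  0  0  1  1  1  1  1  1  1  1  1  2
 2  0  0  1  1  1  1  1  1  1  1  1  2
 3  0  0  1  1  1  2  2  2  2  2  2  2
 6  0  1  1  1  2  2  3  3  3  3  3  3
 4  0  1  1  1  2  2  3  3  3  3  4  4
 3  0  1  1  1  2  3  3  3  3  4  4  4
 6  0  1  1  1  2  3  4  4  4  4  4  4
 2  0  1  1  1  2  3  4  4  4  4  4  5
dp[11][11] = 5. One LCS (by backtracking along matches): 1, 3, 6, 4, 2.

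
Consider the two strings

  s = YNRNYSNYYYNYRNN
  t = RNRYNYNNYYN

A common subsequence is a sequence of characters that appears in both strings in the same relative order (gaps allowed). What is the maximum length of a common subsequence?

8

Match N (s #2, t #2), then R (s #3, t #3), then N (s #4, t #5), then Y (s #5, t #6), then N (s #7, t #8), then Y (s #10, t #9), then Y (s #12, t #10), then N (s #15, t #11) — 8 characters in the same relative order in both. dp[15][11] = 8 confirms this is the maximum.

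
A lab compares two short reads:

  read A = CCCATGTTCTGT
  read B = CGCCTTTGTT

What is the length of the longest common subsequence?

8

Let dp[i][j] be the LCS length of the first i bases of read A and the first j bases of read B. dp[i][j] = dp[i-1][j-1]+1 when the i-th and j-th bases match, else max(dp[i-1][j], dp[i][j-1]).
    ·  C  G  C  C  T  T  T  G  T  T
 ·  0  0  0  0  0  0  0  0  0  0  0
 C  0  1  1  1  1  1  1  1  1  1  1
 C  0  1  1  2  2  2  2  2  2  2  2
 C  0  1  1  2  3  3  3  3  3  3  3
 A  0  1  1  2  3  3  3  3  3  3  3
 T  0  1  1  2  3  4  4  4  4  4  4
 G  0  1  2  2  3  4  4  4  5  5  5
 T  0  1  2  2  3  4  5  5  5  6  6
 T  0  1  2  2  3  4  5  6  6  6  7
 C  0  1  2  3  3  4  5  6  6  6  7
 T  0  1  2  3  3  4  5  6  6  7  7
 G  0  1  2  3  3  4  5  6  7  7  7
 T  0  1  2  3  3  4  5  6  7  8  8
dp[12][10] = 8. One LCS (by backtracking along matches): CCCTTTTT.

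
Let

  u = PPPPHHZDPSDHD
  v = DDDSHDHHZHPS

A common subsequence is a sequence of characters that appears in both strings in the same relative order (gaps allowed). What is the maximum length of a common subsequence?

5

Pick H at u[5]=v[7], then H at u[6]=v[8], then Z at u[7]=v[9], then P at u[9]=v[11], then S at u[10]=v[12]; all 5 characters appear in both, in order. dp[13][12] = 5 confirms this is the maximum.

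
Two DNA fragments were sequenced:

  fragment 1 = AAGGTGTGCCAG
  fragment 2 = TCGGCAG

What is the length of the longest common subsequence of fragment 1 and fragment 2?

6

Pick T (fragment 1 #5, fragment 2 #1), then G (fragment 1 #6, fragment 2 #3), then G (fragment 1 #8, fragment 2 #4), then C (fragment 1 #10, fragment 2 #5), then A (fragment 1 #11, fragment 2 #6), then G (fragment 1 #12, fragment 2 #7); all 6 bases appear in both, in order. The LCS DP gives dp[12][7] = 6, so this is optimal.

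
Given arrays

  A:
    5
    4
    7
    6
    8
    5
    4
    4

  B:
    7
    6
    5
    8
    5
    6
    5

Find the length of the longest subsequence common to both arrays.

4

Taking 7 (A #3, B #1), then 6 (A #4, B #2), then 8 (A #5, B #4), then 5 (A #6, B #7) gives a common subsequence of length 4. The LCS DP gives dp[8][7] = 4, so this is optimal.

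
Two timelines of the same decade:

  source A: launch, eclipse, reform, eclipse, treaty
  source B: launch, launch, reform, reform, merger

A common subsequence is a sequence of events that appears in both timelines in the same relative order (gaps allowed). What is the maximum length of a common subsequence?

2

Taking launch at source A[1]=source B[2], reform at source A[3]=source B[4] gives a common subsequence of length 2, and the DP table's final entry dp[5][5] is also 2, so no common subsequence is longer.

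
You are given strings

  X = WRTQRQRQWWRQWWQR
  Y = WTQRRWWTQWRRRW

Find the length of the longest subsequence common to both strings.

Taking W (X #1, Y #1) → T (X #3, Y #2) → Q (X #4, Y #3) → R (X #5, Y #4) → R (X #7, Y #5) → W (X #9, Y #6) → W (X #10, Y #7) → Q (X #12, Y #9) → W (X #13, Y #10) → W (X #14, Y #14) gives a common subsequence of length 10. dp[16][14] = 10 confirms this is the maximum.

10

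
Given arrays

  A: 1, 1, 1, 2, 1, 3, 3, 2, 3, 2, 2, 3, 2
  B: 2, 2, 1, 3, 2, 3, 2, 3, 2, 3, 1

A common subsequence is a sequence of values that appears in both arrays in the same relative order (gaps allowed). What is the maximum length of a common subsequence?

8

One common subsequence of length 8: 2 [4,2] → 1 [5,3] → 3 [6,4] → 3 [7,6] → 2 [8,7] → 3 [9,8] → 2 [11,9] → 3 [12,10], and the DP table's final entry dp[13][11] is also 8, so no common subsequence is longer.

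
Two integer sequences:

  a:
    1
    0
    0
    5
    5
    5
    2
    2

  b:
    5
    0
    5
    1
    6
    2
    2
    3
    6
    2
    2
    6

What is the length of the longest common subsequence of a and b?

Let dp[i][j] be the LCS length of the first i values of a and the first j values of b. dp[i][j] = dp[i-1][j-1]+1 when the i-th and j-th values match, else max(dp[i-1][j], dp[i][j-1]).
    ·  5  0  5  1  6  2  2  3  6  2  2  6
 ·  0  0  0  0  0  0  0  0  0  0  0  0  0
 1  0  0  0  0  1  1  1  1  1  1  1  1  1
 0  0  0  1  1  1  1  1  1  1  1  1  1  1
 0  0  0  1  1  1  1  1  1  1  1  1  1  1
 5  0  1  1  2  2  2  2  2  2  2  2  2  2
 5  0  1  1  2  2  2  2  2  2  2  2  2  2
 5  0  1  1  2  2  2  2  2  2  2  2  2  2
 2  0  1  1  2  2  2  3  3  3  3  3  3  3
 2  0  1  1  2  2  2  3  4  4  4  4  4  4
dp[8][12] = 4. One LCS (by backtracking along matches): 0, 5, 2, 2.

4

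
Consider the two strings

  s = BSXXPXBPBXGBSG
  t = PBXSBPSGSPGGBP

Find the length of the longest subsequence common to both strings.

Pick B at s[1]=t[2], then S at s[2]=t[4], then B at s[7]=t[5], then P at s[8]=t[6], then G at s[11]=t[8], then S at s[13]=t[9], then G at s[14]=t[12]; all 7 characters appear in both, in order. The LCS DP gives dp[14][14] = 7, so this is optimal.

7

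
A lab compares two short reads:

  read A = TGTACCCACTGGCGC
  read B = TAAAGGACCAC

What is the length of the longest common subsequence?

Match T [1,1], then G [2,6], then A [4,7], then C [6,8], then C [7,9], then A [8,10], then C [15,11] — 7 bases in the same relative order in both. The LCS DP gives dp[15][11] = 7, so this is optimal.

7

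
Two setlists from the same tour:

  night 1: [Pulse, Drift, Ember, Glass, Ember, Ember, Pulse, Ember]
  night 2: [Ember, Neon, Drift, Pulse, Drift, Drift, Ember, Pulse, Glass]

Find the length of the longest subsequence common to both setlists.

Taking Pulse at night 1[1]=night 2[4] → Drift at night 1[2]=night 2[6] → Ember at night 1[3]=night 2[7] → Glass at night 1[4]=night 2[9] gives a common subsequence of length 4. The LCS DP gives dp[8][9] = 4, so this is optimal.

4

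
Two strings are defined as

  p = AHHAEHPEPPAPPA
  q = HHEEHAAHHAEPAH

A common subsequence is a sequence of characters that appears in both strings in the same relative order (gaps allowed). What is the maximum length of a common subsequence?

7

Pick A (p #1, q #7) → H (p #2, q #8) → H (p #3, q #9) → A (p #4, q #10) → E (p #8, q #11) → P (p #10, q #12) → A (p #11, q #13); all 7 characters appear in both, in order. dp[14][14] = 7 confirms this is the maximum.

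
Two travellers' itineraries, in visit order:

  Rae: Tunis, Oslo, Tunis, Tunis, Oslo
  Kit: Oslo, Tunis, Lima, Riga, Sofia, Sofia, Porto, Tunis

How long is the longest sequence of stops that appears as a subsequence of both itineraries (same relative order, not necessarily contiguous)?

Taking Oslo (Rae #2, Kit #1), Tunis (Rae #3, Kit #2), Tunis (Rae #4, Kit #8) gives a common subsequence of length 3. dp[5][8] = 3 confirms this is the maximum.

3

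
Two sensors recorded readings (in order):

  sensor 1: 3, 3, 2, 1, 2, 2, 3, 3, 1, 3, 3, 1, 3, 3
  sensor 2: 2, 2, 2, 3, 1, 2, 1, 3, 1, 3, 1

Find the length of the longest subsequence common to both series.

8

Pick 2 [3,1], then 2 [5,2], then 2 [6,3], then 3 [7,4], then 3 [8,8], then 1 [9,9], then 3 [11,10], then 1 [12,11]; all 8 values appear in both, in order. dp[14][11] = 8 confirms this is the maximum.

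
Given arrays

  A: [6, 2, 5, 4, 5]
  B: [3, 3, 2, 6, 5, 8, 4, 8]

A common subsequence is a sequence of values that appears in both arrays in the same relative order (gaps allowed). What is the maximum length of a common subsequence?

Let dp[i][j] be the LCS length of the first i values of A and the first j values of B. dp[i][j] = dp[i-1][j-1]+1 when the i-th and j-th values match, else max(dp[i-1][j], dp[i][j-1]).
    ·  3  3  2  6  5  8  4  8
 ·  0  0  0  0  0  0  0  0  0
 6  0  0  0  0  1  1  1  1  1
 2  0  0  0  1  1  1  1  1  1
 5  0  0  0  1  1  2  2  2  2
 4  0  0  0  1  1  2  2  3  3
 5  0  0  0  1  1  2  2  3  3
dp[5][8] = 3. One LCS (by backtracking along matches): 6, 5, 4.

3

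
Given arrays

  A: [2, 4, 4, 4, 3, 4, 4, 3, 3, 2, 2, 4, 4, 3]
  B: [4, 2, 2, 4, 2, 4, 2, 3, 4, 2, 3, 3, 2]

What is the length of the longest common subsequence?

8

Match 2 at A[1]=B[3] → 4 at A[2]=B[4] → 4 at A[3]=B[6] → 3 at A[5]=B[8] → 4 at A[6]=B[9] → 3 at A[8]=B[11] → 3 at A[9]=B[12] → 2 at A[11]=B[13] — 8 values in the same relative order in both, and the DP table's final entry dp[14][13] is also 8, so no common subsequence is longer.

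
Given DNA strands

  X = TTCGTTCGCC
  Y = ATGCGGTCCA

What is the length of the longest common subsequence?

6

Match T (X #1, Y #2), C (X #3, Y #4), G (X #4, Y #6), T (X #6, Y #7), C (X #7, Y #8), C (X #9, Y #9) — 6 bases in the same relative order in both. The LCS DP gives dp[10][10] = 6, so this is optimal.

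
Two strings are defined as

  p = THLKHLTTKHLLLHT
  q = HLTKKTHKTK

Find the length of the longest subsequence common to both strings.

6

Match H [2,1] → L [3,2] → K [4,5] → H [5,7] → T [8,9] → K [9,10] — 6 characters in the same relative order in both, and the DP table's final entry dp[15][10] is also 6, so no common subsequence is longer.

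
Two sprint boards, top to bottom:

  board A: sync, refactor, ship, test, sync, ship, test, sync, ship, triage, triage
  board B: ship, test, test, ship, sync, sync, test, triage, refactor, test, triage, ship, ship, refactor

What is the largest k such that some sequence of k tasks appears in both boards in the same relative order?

One common subsequence of length 6: ship at board A[3]=board B[1] → test at board A[4]=board B[3] → sync at board A[5]=board B[6] → test at board A[7]=board B[7] → triage at board A[10]=board B[8] → triage at board A[11]=board B[11], and the DP table's final entry dp[11][14] is also 6, so no common subsequence is longer.

6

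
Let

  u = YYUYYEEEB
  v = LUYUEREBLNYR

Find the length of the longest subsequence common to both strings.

Taking Y [2,3], then U [3,4], then E [6,5], then E [8,7], then B [9,8] gives a common subsequence of length 5, and the DP table's final entry dp[9][12] is also 5, so no common subsequence is longer.

5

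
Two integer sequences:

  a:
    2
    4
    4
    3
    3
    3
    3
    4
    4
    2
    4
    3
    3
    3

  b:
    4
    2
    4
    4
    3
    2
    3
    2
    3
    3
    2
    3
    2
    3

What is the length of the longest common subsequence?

10

Match 2 [1,2], 4 [2,3], 4 [3,4], 3 [4,5], 3 [5,7], 3 [6,9], 3 [7,10], 2 [10,11], 3 [12,12], 3 [14,14] — 10 values in the same relative order in both. dp[14][14] = 10 confirms this is the maximum.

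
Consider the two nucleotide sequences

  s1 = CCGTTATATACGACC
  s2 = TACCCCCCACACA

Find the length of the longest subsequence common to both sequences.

One common subsequence of length 6: C [1,7], then C [2,8], then A [6,9], then A [10,11], then C [11,12], then A [13,13]. dp[15][13] = 6 confirms this is the maximum.

6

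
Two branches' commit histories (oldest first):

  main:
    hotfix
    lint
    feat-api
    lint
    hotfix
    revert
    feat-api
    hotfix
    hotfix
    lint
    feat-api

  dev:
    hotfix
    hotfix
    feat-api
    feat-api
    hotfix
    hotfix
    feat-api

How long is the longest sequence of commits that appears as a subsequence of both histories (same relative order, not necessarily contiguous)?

6

Match hotfix [1,2], then feat-api [3,3], then feat-api [7,4], then hotfix [8,5], then hotfix [9,6], then feat-api [11,7] — 6 commits in the same relative order in both. dp[11][7] = 6 confirms this is the maximum.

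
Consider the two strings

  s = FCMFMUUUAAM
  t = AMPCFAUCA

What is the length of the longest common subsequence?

Match C (s #2, t #4), then F (s #4, t #5), then U (s #6, t #7), then A (s #10, t #9) — 4 characters in the same relative order in both. dp[11][9] = 4 confirms this is the maximum.

4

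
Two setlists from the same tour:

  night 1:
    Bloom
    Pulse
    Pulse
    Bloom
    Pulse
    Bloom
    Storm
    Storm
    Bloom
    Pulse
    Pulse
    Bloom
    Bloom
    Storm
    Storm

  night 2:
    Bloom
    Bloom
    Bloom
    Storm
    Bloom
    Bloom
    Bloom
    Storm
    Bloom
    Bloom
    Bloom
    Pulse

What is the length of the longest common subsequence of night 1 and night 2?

Match Bloom (night 1 #1, night 2 #1), Bloom (night 1 #4, night 2 #2), Bloom (night 1 #6, night 2 #3), Storm (night 1 #7, night 2 #4), Storm (night 1 #8, night 2 #8), Bloom (night 1 #9, night 2 #9), Bloom (night 1 #12, night 2 #10), Bloom (night 1 #13, night 2 #11) — 8 songs in the same relative order in both. Since dp[15][12] = 8, nothing longer is possible.

8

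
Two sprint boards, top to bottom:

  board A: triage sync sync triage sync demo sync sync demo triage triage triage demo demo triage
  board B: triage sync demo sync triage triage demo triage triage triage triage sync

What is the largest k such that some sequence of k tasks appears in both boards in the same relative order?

9

Taking triage [1,1], sync [2,2], sync [3,4], triage [4,6], demo [9,7], triage [10,8], triage [11,9], triage [12,10], triage [15,11] gives a common subsequence of length 9. The LCS DP gives dp[15][12] = 9, so this is optimal.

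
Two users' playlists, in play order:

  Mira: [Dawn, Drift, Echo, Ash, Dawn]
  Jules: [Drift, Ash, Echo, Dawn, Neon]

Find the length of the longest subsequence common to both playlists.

3

Pick Drift at Mira[2]=Jules[1], Echo at Mira[3]=Jules[3], Dawn at Mira[5]=Jules[4]; all 3 songs appear in both, in order, and the DP table's final entry dp[5][5] is also 3, so no common subsequence is longer.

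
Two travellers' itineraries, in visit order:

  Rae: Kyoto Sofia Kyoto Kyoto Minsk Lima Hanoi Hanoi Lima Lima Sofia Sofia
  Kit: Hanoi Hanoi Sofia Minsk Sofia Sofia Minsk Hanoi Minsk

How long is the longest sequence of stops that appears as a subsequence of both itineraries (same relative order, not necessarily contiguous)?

4

Taking Sofia at Rae[2]=Kit[3] → Minsk at Rae[5]=Kit[4] → Sofia at Rae[11]=Kit[5] → Sofia at Rae[12]=Kit[6] gives a common subsequence of length 4, and the DP table's final entry dp[12][9] is also 4, so no common subsequence is longer.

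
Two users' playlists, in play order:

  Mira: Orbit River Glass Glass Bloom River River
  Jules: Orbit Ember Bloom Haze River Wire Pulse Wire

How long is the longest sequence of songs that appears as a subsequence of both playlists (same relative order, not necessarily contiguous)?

Taking Orbit [1,1], then Bloom [5,3], then River [6,5] gives a common subsequence of length 3. The LCS DP gives dp[7][8] = 3, so this is optimal.

3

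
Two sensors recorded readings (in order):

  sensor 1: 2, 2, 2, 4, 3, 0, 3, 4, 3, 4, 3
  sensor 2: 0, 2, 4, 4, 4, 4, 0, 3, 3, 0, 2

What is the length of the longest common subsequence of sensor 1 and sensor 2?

Pick 2 (sensor 1 #1, sensor 2 #2) → 4 (sensor 1 #4, sensor 2 #6) → 0 (sensor 1 #6, sensor 2 #7) → 3 (sensor 1 #7, sensor 2 #8) → 3 (sensor 1 #9, sensor 2 #9); all 5 values appear in both, in order, and the DP table's final entry dp[11][11] is also 5, so no common subsequence is longer.

5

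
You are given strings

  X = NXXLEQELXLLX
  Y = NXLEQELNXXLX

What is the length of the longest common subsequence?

10

Match N at X[1]=Y[1], then X at X[3]=Y[2], then L at X[4]=Y[3], then E at X[5]=Y[4], then Q at X[6]=Y[5], then E at X[7]=Y[6], then L at X[8]=Y[7], then X at X[9]=Y[10], then L at X[11]=Y[11], then X at X[12]=Y[12] — 10 characters in the same relative order in both. dp[12][12] = 10 confirms this is the maximum.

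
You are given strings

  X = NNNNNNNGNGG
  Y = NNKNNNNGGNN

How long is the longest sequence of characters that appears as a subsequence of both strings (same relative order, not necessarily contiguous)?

Let dp[i][j] be the LCS length of the first i characters of X and the first j characters of Y. dp[i][j] = dp[i-1][j-1]+1 when the i-th and j-th characters match, else max(dp[i-1][j], dp[i][j-1]).
    ·  N  N  K  N  N  N  N  G  G  N  N
 ·  0  0  0  0  0  0  0  0  0  0  0  0
 N  0  1  1  1  1  1  1  1  1  1  1  1
 N  0  1  2  2  2  2  2  2  2  2  2  2
 N  0  1  2  2  3  3  3  3  3  3  3  3
 N  0  1  2  2  3  4  4  4  4  4  4  4
 N  0  1  2  2  3  4  5  5  5  5  5  5
 N  0  1  2  2  3  4  5  6  6  6  6  6
 N  0  1  2  2  3  4  5  6  6  6  7  7
 G  0  1  2  2  3  4  5  6  7  7  7  7
 N  0  1  2  2  3  4  5  6  7  7  8  8
 G  0  1  2  2  3  4  5  6  7  8  8  8
 G  0  1  2  2  3  4  5  6  7  8  8  8
dp[11][11] = 8. One LCS (by backtracking along matches): NNNNNNNN.

8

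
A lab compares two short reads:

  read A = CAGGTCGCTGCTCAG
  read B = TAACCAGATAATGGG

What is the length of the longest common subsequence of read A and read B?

Pick C at read A[1]=read B[5] → A at read A[2]=read B[6] → G at read A[3]=read B[7] → T at read A[5]=read B[12] → G at read A[7]=read B[13] → G at read A[10]=read B[14] → G at read A[15]=read B[15]; all 7 bases appear in both, in order. dp[15][15] = 7 confirms this is the maximum.

7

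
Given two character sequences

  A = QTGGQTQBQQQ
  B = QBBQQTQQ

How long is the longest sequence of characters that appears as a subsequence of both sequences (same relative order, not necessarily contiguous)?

Let dp[i][j] be the LCS length of the first i characters of A and the first j characters of B. dp[i][j] = dp[i-1][j-1]+1 when the i-th and j-th characters match, else max(dp[i-1][j], dp[i][j-1]).
    ·  Q  B  B  Q  Q  T  Q  Q
 ·  0  0  0  0  0  0  0  0  0
 Q  0  1  1  1  1  1  1  1  1
 T  0  1  1  1  1  1  2  2  2
 G  0  1  1  1  1  1  2  2  2
 G  0  1  1  1  1  1  2  2  2
 Q  0  1  1  1  2  2  2  3  3
 T  0  1  1  1  2  2  3  3  3
 Q  0  1  1  1  2  3  3  4  4
 B  0  1  2  2  2  3  3  4  4
 Q  0  1  2  2  3  3  3  4  5
 Q  0  1  2  2  3  4  4  4  5
 Q  0  1  2  2  3  4  4  5  5
dp[11][8] = 5. One LCS (by backtracking along matches): QQTQQ.

5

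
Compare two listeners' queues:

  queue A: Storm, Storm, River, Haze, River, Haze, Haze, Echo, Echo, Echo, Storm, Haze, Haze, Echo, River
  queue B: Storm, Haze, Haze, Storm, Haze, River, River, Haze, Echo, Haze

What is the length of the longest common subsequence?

Match Storm [1,1] → Storm [2,4] → River [3,6] → River [5,7] → Haze [7,8] → Echo [10,9] → Haze [13,10] — 7 songs in the same relative order in both, and the DP table's final entry dp[15][10] is also 7, so no common subsequence is longer.

7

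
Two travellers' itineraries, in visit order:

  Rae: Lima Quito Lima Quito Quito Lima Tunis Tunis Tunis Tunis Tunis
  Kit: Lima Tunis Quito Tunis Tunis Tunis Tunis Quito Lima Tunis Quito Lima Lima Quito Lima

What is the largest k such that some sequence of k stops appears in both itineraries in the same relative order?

One common subsequence of length 7: Lima [1,1]; then Quito [5,3]; then Tunis [7,4]; then Tunis [8,5]; then Tunis [9,6]; then Tunis [10,7]; then Tunis [11,10], and the DP table's final entry dp[11][15] is also 7, so no common subsequence is longer.

7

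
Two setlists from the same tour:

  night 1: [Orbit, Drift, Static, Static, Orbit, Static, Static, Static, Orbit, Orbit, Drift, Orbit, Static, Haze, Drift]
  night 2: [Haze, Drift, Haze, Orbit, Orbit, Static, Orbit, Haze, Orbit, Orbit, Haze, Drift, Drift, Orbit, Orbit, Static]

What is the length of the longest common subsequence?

8

Match Orbit [1,5], then Static [4,6], then Orbit [5,7], then Orbit [9,9], then Orbit [10,10], then Drift [11,13], then Orbit [12,15], then Static [13,16] — 8 songs in the same relative order in both. Since dp[15][16] = 8, nothing longer is possible.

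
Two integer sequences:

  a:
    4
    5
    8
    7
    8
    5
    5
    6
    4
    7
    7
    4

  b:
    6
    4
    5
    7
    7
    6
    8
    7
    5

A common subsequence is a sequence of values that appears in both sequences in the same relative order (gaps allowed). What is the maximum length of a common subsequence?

5

Let dp[i][j] be the LCS length of the first i values of a and the first j values of b. dp[i][j] = dp[i-1][j-1]+1 when the i-th and j-th values match, else max(dp[i-1][j], dp[i][j-1]).
    ·  6  4  5  7  7  6  8  7  5
 ·  0  0  0  0  0  0  0  0  0  0
 4  0  0  1  1  1  1  1  1  1  1
 5  0  0  1  2  2  2  2  2  2  2
 8  0  0  1  2  2  2  2  3  3  3
 7  0  0  1  2  3  3  3  3  4  4
 8  0  0  1  2  3  3  3  4  4  4
 5  0  0  1  2  3  3  3  4  4  5
 5  0  0  1  2  3  3  3  4  4  5
 6  0  1  1  2  3  3  4  4  4  5
 4  0  1  2  2  3  3  4  4  4  5
 7  0  1  2  2  3  4  4  4  5  5
 7  0  1  2  2  3  4  4  4  5  5
 4  0  1  2  2  3  4  4  4  5  5
dp[12][9] = 5. One LCS (by backtracking along matches): 4, 5, 8, 7, 5.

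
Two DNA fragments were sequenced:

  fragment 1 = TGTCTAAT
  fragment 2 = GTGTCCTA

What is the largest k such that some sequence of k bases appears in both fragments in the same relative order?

Let dp[i][j] be the LCS length of the first i bases of fragment 1 and the first j bases of fragment 2. dp[i][j] = dp[i-1][j-1]+1 when the i-th and j-th bases match, else max(dp[i-1][j], dp[i][j-1]).
    ·  G  T  G  T  C  C  T  A
 ·  0  0  0  0  0  0  0  0  0
 T  0  0  1  1  1  1  1  1  1
 G  0  1  1  2  2  2  2  2  2
 T  0  1  2  2  3  3  3  3  3
 C  0  1  2  2  3  4  4  4  4
 T  0  1  2  2  3  4  4  5  5
 A  0  1  2  2  3  4  4  5  6
 A  0  1  2  2  3  4  4  5  6
 T  0  1  2  2  3  4  4  5  6
dp[8][8] = 6. One LCS (by backtracking along matches): TGTCTA.

6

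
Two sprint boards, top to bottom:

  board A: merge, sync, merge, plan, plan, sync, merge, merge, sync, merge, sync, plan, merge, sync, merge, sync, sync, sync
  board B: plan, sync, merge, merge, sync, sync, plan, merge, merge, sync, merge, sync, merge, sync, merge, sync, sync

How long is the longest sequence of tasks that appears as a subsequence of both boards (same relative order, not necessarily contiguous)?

One common subsequence of length 13: merge [1,4], then sync [2,6], then plan [5,7], then merge [7,8], then merge [8,9], then sync [9,10], then merge [10,11], then sync [11,12], then merge [13,13], then sync [14,14], then merge [15,15], then sync [17,16], then sync [18,17], and the DP table's final entry dp[18][17] is also 13, so no common subsequence is longer.

13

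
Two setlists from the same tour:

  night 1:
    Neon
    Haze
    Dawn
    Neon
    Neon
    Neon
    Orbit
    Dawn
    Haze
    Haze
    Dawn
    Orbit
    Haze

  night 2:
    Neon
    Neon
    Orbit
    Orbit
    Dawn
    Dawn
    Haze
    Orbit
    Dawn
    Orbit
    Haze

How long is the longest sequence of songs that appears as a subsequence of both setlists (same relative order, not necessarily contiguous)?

8

Pick Neon (night 1 #1, night 2 #1) → Neon (night 1 #4, night 2 #2) → Orbit (night 1 #7, night 2 #4) → Dawn (night 1 #8, night 2 #6) → Haze (night 1 #9, night 2 #7) → Dawn (night 1 #11, night 2 #9) → Orbit (night 1 #12, night 2 #10) → Haze (night 1 #13, night 2 #11); all 8 songs appear in both, in order. The LCS DP gives dp[13][11] = 8, so this is optimal.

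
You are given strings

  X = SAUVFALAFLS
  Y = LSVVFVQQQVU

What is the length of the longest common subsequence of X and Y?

3

Let dp[i][j] be the LCS length of the first i characters of X and the first j characters of Y. dp[i][j] = dp[i-1][j-1]+1 when the i-th and j-th characters match, else max(dp[i-1][j], dp[i][j-1]).
    ·  L  S  V  V  F  V  Q  Q  Q  V  U
 ·  0  0  0  0  0  0  0  0  0  0  0  0
 S  0  0  1  1  1  1  1  1  1  1  1  1
 A  0  0  1  1  1  1  1  1  1  1  1  1
 U  0  0  1  1  1  1  1  1  1  1  1  2
 V  0  0  1  2  2  2  2  2  2  2  2  2
 F  0  0  1  2  2  3  3  3  3  3  3  3
 A  0  0  1  2  2  3  3  3  3  3  3  3
 L  0  1  1  2  2  3  3  3  3  3  3  3
 A  0  1  1  2  2  3  3  3  3  3  3  3
 F  0  1  1  2  2  3  3  3  3  3  3  3
 L  0  1  1  2  2  3  3  3  3  3  3  3
 S  0  1  2  2  2  3  3  3  3  3  3  3
dp[11][11] = 3. One LCS (by backtracking along matches): SVF.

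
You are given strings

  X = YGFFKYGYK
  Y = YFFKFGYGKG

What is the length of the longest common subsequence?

7

Let dp[i][j] be the LCS length of the first i characters of X and the first j characters of Y. dp[i][j] = dp[i-1][j-1]+1 when the i-th and j-th characters match, else max(dp[i-1][j], dp[i][j-1]).
    ·  Y  F  F  K  F  G  Y  G  K  G
 ·  0  0  0  0  0  0  0  0  0  0  0
 Y  0  1  1  1  1  1  1  1  1  1  1
 G  0  1  1  1  1  1  2  2  2  2  2
 F  0  1  2  2  2  2  2  2  2  2  2
 F  0  1  2  3  3  3  3  3  3  3  3
 K  0  1  2  3  4  4  4  4  4  4  4
 Y  0  1  2  3  4  4  4  5  5  5  5
 G  0  1  2  3  4  4  5  5  6  6  6
 Y  0  1  2  3  4  4  5  6  6  6  6
 K  0  1  2  3  4  4  5  6  6  7  7
dp[9][10] = 7. One LCS (by backtracking along matches): YFFKYGK.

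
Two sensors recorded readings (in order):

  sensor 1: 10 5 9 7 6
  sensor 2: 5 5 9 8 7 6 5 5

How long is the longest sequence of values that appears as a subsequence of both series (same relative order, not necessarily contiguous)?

4

Let dp[i][j] be the LCS length of the first i values of sensor 1 and the first j values of sensor 2. dp[i][j] = dp[i-1][j-1]+1 when the i-th and j-th values match, else max(dp[i-1][j], dp[i][j-1]).
    ·  5  5  9  8  7  6  5  5
 ·  0  0  0  0  0  0  0  0  0
10  0  0  0  0  0  0  0  0  0
 5  0  1  1  1  1  1  1  1  1
 9  0  1  1  2  2  2  2  2  2
 7  0  1  1  2  2  3  3  3  3
 6  0  1  1  2  2  3  4  4  4
dp[5][8] = 4. One LCS (by backtracking along matches): 5, 9, 7, 6.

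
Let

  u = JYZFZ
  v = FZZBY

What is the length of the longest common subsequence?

One common subsequence of length 2: Z at u[3]=v[2], Z at u[5]=v[3]. The LCS DP gives dp[5][5] = 2, so this is optimal.

2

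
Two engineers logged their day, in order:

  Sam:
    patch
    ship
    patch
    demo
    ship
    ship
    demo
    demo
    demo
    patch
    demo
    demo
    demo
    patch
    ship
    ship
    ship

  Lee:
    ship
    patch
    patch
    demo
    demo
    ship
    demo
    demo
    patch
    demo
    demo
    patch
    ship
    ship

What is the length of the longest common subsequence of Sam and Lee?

One common subsequence of length 12: patch [1,2], patch [3,3], demo [4,5], ship [6,6], demo [8,7], demo [9,8], patch [10,9], demo [12,10], demo [13,11], patch [14,12], ship [16,13], ship [17,14]. dp[17][14] = 12 confirms this is the maximum.

12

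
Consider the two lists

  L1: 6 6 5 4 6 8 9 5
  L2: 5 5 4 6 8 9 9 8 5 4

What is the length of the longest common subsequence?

Taking 5 [3,2], then 4 [4,3], then 6 [5,4], then 8 [6,5], then 9 [7,7], then 5 [8,9] gives a common subsequence of length 6, and the DP table's final entry dp[8][10] is also 6, so no common subsequence is longer.

6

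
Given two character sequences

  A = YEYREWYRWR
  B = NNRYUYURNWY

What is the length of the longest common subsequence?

Let dp[i][j] be the LCS length of the first i characters of A and the first j characters of B. dp[i][j] = dp[i-1][j-1]+1 when the i-th and j-th characters match, else max(dp[i-1][j], dp[i][j-1]).
    ·  N  N  R  Y  U  Y  U  R  N  W  Y
 ·  0  0  0  0  0  0  0  0  0  0  0  0
 Y  0  0  0  0  1  1  1  1  1  1  1  1
 E  0  0  0  0  1  1  1  1  1  1  1  1
 Y  0  0  0  0  1  1  2  2  2  2  2  2
 R  0  0  0  1  1  1  2  2  3  3  3  3
 E  0  0  0  1  1  1  2  2  3  3  3  3
 W  0  0  0  1  1  1  2  2  3  3  4  4
 Y  0  0  0  1  2  2  2  2  3  3  4  5
 R  0  0  0  1  2  2  2  2  3  3  4  5
 W  0  0  0  1  2  2  2  2  3  3  4  5
 R  0  0  0  1  2  2  2  2  3  3  4  5
dp[10][11] = 5. One LCS (by backtracking along matches): YYRWY.

5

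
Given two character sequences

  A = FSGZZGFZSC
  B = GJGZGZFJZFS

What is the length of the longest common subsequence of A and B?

6

One common subsequence of length 6: G [3,3]; then Z [4,4]; then Z [5,6]; then F [7,7]; then Z [8,9]; then S [9,11]. The LCS DP gives dp[10][11] = 6, so this is optimal.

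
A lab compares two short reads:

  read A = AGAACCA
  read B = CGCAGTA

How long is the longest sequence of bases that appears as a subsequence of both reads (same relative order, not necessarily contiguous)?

One common subsequence of length 3: A at read A[1]=read B[4] → G at read A[2]=read B[5] → A at read A[7]=read B[7]. Since dp[7][7] = 3, nothing longer is possible.

3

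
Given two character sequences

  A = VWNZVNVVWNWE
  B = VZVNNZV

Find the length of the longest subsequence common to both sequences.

Match V (A #1, B #1), Z (A #4, B #2), V (A #5, B #3), N (A #6, B #5), V (A #8, B #7) — 5 characters in the same relative order in both. Since dp[12][7] = 5, nothing longer is possible.

5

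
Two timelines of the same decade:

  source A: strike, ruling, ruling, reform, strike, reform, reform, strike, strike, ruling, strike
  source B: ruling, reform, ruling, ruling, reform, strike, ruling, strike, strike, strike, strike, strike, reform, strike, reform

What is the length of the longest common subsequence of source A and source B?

7

One common subsequence of length 7: ruling (source A #2, source B #3), ruling (source A #3, source B #4), reform (source A #4, source B #5), strike (source A #5, source B #10), strike (source A #8, source B #11), strike (source A #9, source B #12), strike (source A #11, source B #14). Since dp[11][15] = 7, nothing longer is possible.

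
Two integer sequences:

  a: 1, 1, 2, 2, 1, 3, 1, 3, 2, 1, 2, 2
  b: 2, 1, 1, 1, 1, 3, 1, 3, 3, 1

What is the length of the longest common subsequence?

Match 1 at a[1]=b[3], 1 at a[2]=b[4], 1 at a[5]=b[5], 3 at a[6]=b[6], 1 at a[7]=b[7], 3 at a[8]=b[9], 1 at a[10]=b[10] — 7 values in the same relative order in both. The LCS DP gives dp[12][10] = 7, so this is optimal.

7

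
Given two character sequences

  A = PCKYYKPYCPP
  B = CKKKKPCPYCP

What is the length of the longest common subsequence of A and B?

7

Let dp[i][j] be the LCS length of the first i characters of A and the first j characters of B. dp[i][j] = dp[i-1][j-1]+1 when the i-th and j-th characters match, else max(dp[i-1][j], dp[i][j-1]).
    ·  C  K  K  K  K  P  C  P  Y  C  P
 ·  0  0  0  0  0  0  0  0  0  0  0  0
 P  0  0  0  0  0  0  1  1  1  1  1  1
 C  0  1  1  1  1  1  1  2  2  2  2  2
 K  0  1  2  2  2  2  2  2  2  2  2  2
 Y  0  1  2  2  2  2  2  2  2  3  3  3
 Y  0  1  2  2  2  2  2  2  2  3  3  3
 K  0  1  2  3  3  3  3  3  3  3  3  3
 P  0  1  2  3  3  3  4  4  4  4  4  4
 Y  0  1  2  3  3  3  4  4  4  5  5  5
 C  0  1  2  3  3  3  4  5  5  5  6  6
 P  0  1  2  3  3  3  4  5  6  6  6  7
 P  0  1  2  3  3  3  4  5  6  6  6  7
dp[11][11] = 7. One LCS (by backtracking along matches): CKKPYCP.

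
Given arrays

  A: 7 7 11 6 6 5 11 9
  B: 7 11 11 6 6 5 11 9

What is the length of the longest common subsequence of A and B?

7

Let dp[i][j] be the LCS length of the first i values of A and the first j values of B. dp[i][j] = dp[i-1][j-1]+1 when the i-th and j-th values match, else max(dp[i-1][j], dp[i][j-1]).
    ·  7 11 11  6  6  5 11  9
 ·  0  0  0  0  0  0  0  0  0
 7  0  1  1  1  1  1  1  1  1
 7  0  1  1  1  1  1  1  1  1
11  0  1  2  2  2  2  2  2  2
 6  0  1  2  2  3  3  3  3  3
 6  0  1  2  2  3  4  4  4  4
 5  0  1  2  2  3  4  5  5  5
11  0  1  2  3  3  4  5  6  6
 9  0  1  2  3  3  4  5  6  7
dp[8][8] = 7. One LCS (by backtracking along matches): 7, 11, 6, 6, 5, 11, 9.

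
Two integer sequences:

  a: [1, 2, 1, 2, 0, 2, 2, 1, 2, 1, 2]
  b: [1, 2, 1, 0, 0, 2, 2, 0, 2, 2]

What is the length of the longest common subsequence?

8

One common subsequence of length 8: 1 [1,1] → 2 [2,2] → 1 [3,3] → 0 [5,5] → 2 [6,6] → 2 [7,7] → 2 [9,9] → 2 [11,10]. The LCS DP gives dp[11][10] = 8, so this is optimal.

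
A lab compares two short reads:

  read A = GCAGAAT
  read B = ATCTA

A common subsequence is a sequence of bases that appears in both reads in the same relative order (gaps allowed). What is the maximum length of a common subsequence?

2

Let dp[i][j] be the LCS length of the first i bases of read A and the first j bases of read B. dp[i][j] = dp[i-1][j-1]+1 when the i-th and j-th bases match, else max(dp[i-1][j], dp[i][j-1]).
    ·  A  T  C  T  A
 ·  0  0  0  0  0  0
 G  0  0  0  0  0  0
 C  0  0  0  1  1  1
 A  0  1  1  1  1  2
 G  0  1  1  1  1  2
 A  0  1  1  1  1  2
 A  0  1  1  1  1  2
 T  0  1  2  2  2  2
dp[7][5] = 2. One LCS (by backtracking along matches): CA.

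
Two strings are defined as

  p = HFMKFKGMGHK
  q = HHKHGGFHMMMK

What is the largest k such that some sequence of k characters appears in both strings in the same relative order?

6

Let dp[i][j] be the LCS length of the first i characters of p and the first j characters of q. dp[i][j] = dp[i-1][j-1]+1 when the i-th and j-th characters match, else max(dp[i-1][j], dp[i][j-1]).
    ·  H  H  K  H  G  G  F  H  M  M  M  K
 ·  0  0  0  0  0  0  0  0  0  0  0  0  0
 H  0  1  1  1  1  1  1  1  1  1  1  1  1
 F  0  1  1  1  1  1  1  2  2  2  2  2  2
 M  0  1  1  1  1  1  1  2  2  3  3  3  3
 K  0  1  1  2  2  2  2  2  2  3  3  3  4
 F  0  1  1  2  2  2  2  3  3  3  3  3  4
 K  0  1  1  2  2  2  2  3  3  3  3  3  4
 G  0  1  1  2  2  3  3  3  3  3  3  3  4
 M  0  1  1  2  2  3  3  3  3  4  4  4  4
 G  0  1  1  2  2  3  4  4  4  4  4  4  4
 H  0  1  2  2  3  3  4  4  5  5  5  5  5
 K  0  1  2  3  3  3  4  4  5  5  5  5  6
dp[11][12] = 6. One LCS (by backtracking along matches): HKGGHK.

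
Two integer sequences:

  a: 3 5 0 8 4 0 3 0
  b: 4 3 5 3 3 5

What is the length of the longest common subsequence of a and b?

Let dp[i][j] be the LCS length of the first i values of a and the first j values of b. dp[i][j] = dp[i-1][j-1]+1 when the i-th and j-th values match, else max(dp[i-1][j], dp[i][j-1]).
    ·  4  3  5  3  3  5
 ·  0  0  0  0  0  0  0
 3  0  0  1  1  1  1  1
 5  0  0  1  2  2  2  2
 0  0  0  1  2  2  2  2
 8  0  0  1  2  2  2  2
 4  0  1  1  2  2  2  2
 0  0  1  1  2  2  2  2
 3  0  1  2  2  3  3  3
 0  0  1  2  2  3  3  3
dp[8][6] = 3. One LCS (by backtracking along matches): 3, 5, 3.

3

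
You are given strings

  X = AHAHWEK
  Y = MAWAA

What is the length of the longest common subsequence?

2

Match A (X #1, Y #4); then A (X #3, Y #5) — 2 characters in the same relative order in both, and the DP table's final entry dp[7][5] is also 2, so no common subsequence is longer.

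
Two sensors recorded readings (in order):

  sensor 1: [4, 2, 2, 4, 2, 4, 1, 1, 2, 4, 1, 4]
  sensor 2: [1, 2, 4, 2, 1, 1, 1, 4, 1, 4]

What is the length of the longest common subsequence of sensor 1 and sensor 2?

Let dp[i][j] be the LCS length of the first i values of sensor 1 and the first j values of sensor 2. dp[i][j] = dp[i-1][j-1]+1 when the i-th and j-th values match, else max(dp[i-1][j], dp[i][j-1]).
    ·  1  2  4  2  1  1  1  4  1  4
 ·  0  0  0  0  0  0  0  0  0  0  0
 4  0  0  0  1  1  1  1  1  1  1  1
 2  0  0  1  1  2  2  2  2  2  2  2
 2  0  0  1  1  2  2  2  2  2  2  2
 4  0  0  1  2  2  2  2  2  3  3  3
 2  0  0  1  2  3  3  3  3  3  3  3
 4  0  0  1  2  3  3  3  3  4  4  4
 1  0  1  1  2  3  4  4  4  4  5  5
 1  0  1  1  2  3  4  5  5  5  5  5
 2  0  1  2  2  3  4  5  5  5  5  5
 4  0  1  2  3  3  4  5  5  6  6  6
 1  0  1  2  3  3  4  5  6  6  7  7
 4  0  1  2  3  3  4  5  6  7  7  8
dp[12][10] = 8. One LCS (by backtracking along matches): 2, 4, 2, 1, 1, 4, 1, 4.

8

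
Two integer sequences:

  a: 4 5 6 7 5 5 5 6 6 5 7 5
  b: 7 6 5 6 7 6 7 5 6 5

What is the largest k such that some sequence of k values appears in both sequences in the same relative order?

One common subsequence of length 6: 5 [2,3], then 6 [3,6], then 7 [4,7], then 5 [7,8], then 6 [9,9], then 5 [12,10], and the DP table's final entry dp[12][10] is also 6, so no common subsequence is longer.

6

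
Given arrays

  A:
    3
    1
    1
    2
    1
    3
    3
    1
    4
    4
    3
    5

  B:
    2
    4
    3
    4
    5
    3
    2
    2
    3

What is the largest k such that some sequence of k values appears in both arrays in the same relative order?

Let dp[i][j] be the LCS length of the first i values of A and the first j values of B. dp[i][j] = dp[i-1][j-1]+1 when the i-th and j-th values match, else max(dp[i-1][j], dp[i][j-1]).
    ·  2  4  3  4  5  3  2  2  3
 ·  0  0  0  0  0  0  0  0  0  0
 3  0  0  0  1  1  1  1  1  1  1
 1  0  0  0  1  1  1  1  1  1  1
 1  0  0  0  1  1  1  1  1  1  1
 2  0  1  1  1  1  1  1  2  2  2
 1  0  1  1  1  1  1  1  2  2  2
 3  0  1  1  2  2  2  2  2  2  3
 3  0  1  1  2  2  2  3  3  3  3
 1  0  1  1  2  2  2  3  3  3  3
 4  0  1  2  2  3  3  3  3  3  3
 4  0  1  2  2  3  3  3  3  3  3
 3  0  1  2  3  3  3  4  4  4  4
 5  0  1  2  3  3  4  4  4  4  4
dp[12][9] = 4. One LCS (by backtracking along matches): 2, 3, 3, 3.

4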